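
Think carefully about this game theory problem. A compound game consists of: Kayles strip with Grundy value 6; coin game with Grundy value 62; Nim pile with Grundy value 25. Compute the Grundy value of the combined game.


By the Sprague-Grundy theorem, the Grundy value of a sum of games is the XOR of individual Grundy values.
Kayles strip: Grundy value = 6. Running XOR: 0 XOR 6 = 6
coin game: Grundy value = 62. Running XOR: 6 XOR 62 = 56
Nim pile: Grundy value = 25. Running XOR: 56 XOR 25 = 33
The combined Grundy value is 33.

33


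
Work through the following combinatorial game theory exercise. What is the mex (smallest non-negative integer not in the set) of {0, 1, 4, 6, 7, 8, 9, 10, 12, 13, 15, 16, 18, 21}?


Set = {0, 1, 4, 6, 7, 8, 9, 10, 12, 13, 15, 16, 18, 21}
0 is in the set.
1 is in the set.
2 is NOT in the set. This is the mex.
mex = 2

2


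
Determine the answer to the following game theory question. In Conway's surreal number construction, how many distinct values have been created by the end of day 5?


Day 0: {|} = 0 is born. Count = 1.
Day n: the number of surreal numbers born by day n is 2^(n+1) - 1.
By day 0: 2^1 - 1 = 1
By day 1: 2^2 - 1 = 3
By day 2: 2^3 - 1 = 7
By day 3: 2^4 - 1 = 15
By day 4: 2^5 - 1 = 31
By day 5: 2^6 - 1 = 63
By day 5: 63 surreal numbers.

63


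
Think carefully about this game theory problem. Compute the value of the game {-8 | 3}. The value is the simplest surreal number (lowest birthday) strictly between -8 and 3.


Left options: {-8}, max = -8
Right options: {3}, min = 3
All options are numbers and max(Left) < min(Right), so by the simplicity theorem the value is the simplest (earliest-born) number strictly between -8 and 3.
Integers -7 through 2 all lie strictly between -8 and 3.
Among integers, the simplest (lowest birthday = smallest |n|; 0 is born on day 0, +-n on day n) is 0.
No non-integer in the interval can be simpler: if x is a non-integer in the interval, then floor(x) or ceil(x) also lies in the interval (the interval contains an integer), and both are proper prefixes of x's sign expansion, i.e. born earlier. So the game value is 0.
Game value = 0

0


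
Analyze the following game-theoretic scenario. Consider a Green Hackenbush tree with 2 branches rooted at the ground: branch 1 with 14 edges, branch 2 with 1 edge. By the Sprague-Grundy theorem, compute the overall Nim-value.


The tree has 2 branches from the ground vertex.
In Green Hackenbush, the Nim-value of a simple path of length k is k.
Branch 1: length 14, Nim-value = 14
Branch 2: length 1, Nim-value = 1
Total Nim-value = XOR of all branch values:
0 XOR 14 = 14
14 XOR 1 = 15
Nim-value of the tree = 15

15


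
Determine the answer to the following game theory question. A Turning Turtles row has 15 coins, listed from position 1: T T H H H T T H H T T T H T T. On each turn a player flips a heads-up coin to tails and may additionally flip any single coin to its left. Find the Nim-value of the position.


Coins: T T H H H T T H H T T T H T T
Key fact: a single head at position k behaves exactly like a Nim heap of size k (turning it to T and optionally flipping a coin at j < k corresponds to moving the heap from k to j, or to 0), and heads combine as a disjunctive sum (two heads at the same place would cancel, matching j XOR j = 0). So the Nim-value is the XOR of the 1-indexed positions of the heads.
Face-up positions (1-indexed): [3, 4, 5, 8, 9, 13]
XOR 0 with 3: 0 XOR 3 = 3
XOR 3 with 4: 3 XOR 4 = 7
XOR 7 with 5: 7 XOR 5 = 2
XOR 2 with 8: 2 XOR 8 = 10
XOR 10 with 9: 10 XOR 9 = 3
XOR 3 with 13: 3 XOR 13 = 14
Nim-value = 14

14


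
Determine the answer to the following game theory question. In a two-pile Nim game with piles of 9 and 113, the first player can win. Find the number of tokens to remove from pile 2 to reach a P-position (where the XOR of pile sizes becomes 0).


Piles: 9 and 113
Current XOR: 9 XOR 113 = 120 (non-zero, so this is an N-position).
To make the XOR zero, we need to find a move that balances the piles.
For pile 2 (size 113): target = 113 XOR 120 = 9
We reduce pile 2 from 113 to 9.
Tokens removed: 113 - 9 = 104
Verification: 9 XOR 9 = 0

104


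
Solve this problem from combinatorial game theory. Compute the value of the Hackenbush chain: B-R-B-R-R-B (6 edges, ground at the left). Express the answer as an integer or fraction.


Edges (from ground): B-R-B-R-R-B
By Berlekamp's sign-expansion rule, a Blue-Red Hackenbush stalk has the value of the surreal number whose sign sequence is the edge sequence with B -> + and R -> -.
Sign sequence: +-+--+
Trace the sign expansion in the surreal number tree, starting from 0:
Edge 1: B (sign +) -> bounds (0, +inf), value = 1
Edge 2: R (sign -) -> bounds (0, 1), value = 1/2
Edge 3: B (sign +) -> bounds (1/2, 1), value = 3/4
Edge 4: R (sign -) -> bounds (1/2, 3/4), value = 5/8
Edge 5: R (sign -) -> bounds (1/2, 5/8), value = 9/16
Edge 6: B (sign +) -> bounds (9/16, 5/8), value = 19/32
Game value = 19/32

19/32


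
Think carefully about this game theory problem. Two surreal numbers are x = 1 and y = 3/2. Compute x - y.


x = 1, y = 3/2
Converting to common denominator: 2
x = 2/2, y = 3/2
x - y = 1 - 3/2 = -1/2

-1/2


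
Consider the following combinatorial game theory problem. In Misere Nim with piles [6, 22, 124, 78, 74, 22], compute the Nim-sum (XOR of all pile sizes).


We need the XOR (exclusive or) of all pile sizes.
After XOR-ing pile 1 (size 6): 0 XOR 6 = 6
After XOR-ing pile 2 (size 22): 6 XOR 22 = 16
After XOR-ing pile 3 (size 124): 16 XOR 124 = 108
After XOR-ing pile 4 (size 78): 108 XOR 78 = 34
After XOR-ing pile 5 (size 74): 34 XOR 74 = 104
After XOR-ing pile 6 (size 22): 104 XOR 22 = 126
The Nim-value of this position is 126.

126


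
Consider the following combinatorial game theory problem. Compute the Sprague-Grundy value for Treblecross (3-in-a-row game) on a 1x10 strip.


Treblecross: place X on empty cells; 3-in-a-row wins.
Playing within two cells of an existing X lets the opponent win at once, so sensible play treats the cells i-2..i+2 around each X as dead. The player left with no safe cell loses, so this is a normal-play take-away game on strips of safe cells.
Placing X at cell i (0-indexed) of a strip of k safe cells leaves independent strips of sizes max(0, i-2) and max(0, k-i-3). Hence G(k) = mex{ G(max(0,i-2)) XOR G(max(0,k-i-3)) : 0 <= i < k }, with G(0) = 0.
G(1): splits (0,0):0^0=0 -> mex({0}) = 1
G(2): splits (0,0):0^0=0 -> mex({0}) = 1
G(3): splits (0,0):0^0=0 -> mex({0}) = 1
G(4): splits (0,1):0^1=1 (0,0):0^0=0 -> mex({0, 1}) = 2
G(5): splits (0,2):0^1=1 (0,1):0^1=1 (0,0):0^0=0 -> mex({0, 1}) = 2
G(6) = mex({1}) = 0
G(7) = mex({0, 1, 2}) = 3
G(8) = mex({0, 1, 2}) = 3
G(9) = mex({0, 2}) = 1
G(10) = mex({0, 2, 3}) = 1
Therefore G(10) = 1.

1


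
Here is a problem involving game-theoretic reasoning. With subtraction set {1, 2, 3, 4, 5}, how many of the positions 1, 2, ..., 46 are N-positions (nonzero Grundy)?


Subtraction set S = {1, 2, 3, 4, 5}, so G(n) = n mod 6.
G(n) = 0 when n is a multiple of 6.
Multiples of 6 in [1, 46]: 7
N-positions (nonzero Grundy) = 46 - 7 = 39

39


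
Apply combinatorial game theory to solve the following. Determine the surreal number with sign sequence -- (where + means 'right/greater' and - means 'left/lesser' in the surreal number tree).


Sign expansion: --
Rule: track bounds (lo, hi), initially (-inf, +inf). On '+', the current value becomes lo and we move to the simplest number in (value, hi): value + 1 if hi = +inf, otherwise the midpoint (value + hi)/2. On '-', the current value becomes hi and we move to value - 1 if lo = -inf, otherwise the midpoint (lo + value)/2.
Start at 0.
Step 1: sign = -, move left. Bounds: (-inf, 0). Value = -1
Step 2: sign = -, move left. Bounds: (-inf, -1). Value = -2
The surreal number with sign expansion -- is -2.

-2


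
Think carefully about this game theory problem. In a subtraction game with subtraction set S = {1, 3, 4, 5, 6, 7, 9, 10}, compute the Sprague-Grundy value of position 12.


The subtraction set is S = {1, 3, 4, 5, 6, 7, 9, 10}.
G(k) = mex{ G(k - s) : s in S, s <= k }. We compute iteratively: G(0) = 0.
G(1) = mex({0}) = 1
G(2) = mex({1}) = 0
G(3) = mex({0}) = 1
G(4) = mex({0, 1}) = 2
G(5) = mex({0, 1, 2}) = 3
G(6) = mex({0, 1, 3}) = 2
G(7) = mex({0, 1, 2}) = 3
G(8) = mex({0, 1, 2, 3}) = 4
G(9) = mex({0, 1, 2, 3, 4}) = 5
G(10) = mex({0, 1, 2, 3, 5}) = 4
G(11) = mex({0, 1, 2, 3, 4}) = 5
G(12) = mex({0, 1, 2, 3, 4, 5}) = 6
Therefore G(12) = 6.

6


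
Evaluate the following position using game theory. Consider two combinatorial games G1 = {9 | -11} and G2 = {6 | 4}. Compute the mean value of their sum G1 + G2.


G1 = {9 | -11}, G2 = {6 | 4}
Each is a switch {a | b} with numbers a > b; its mean value is (a + b)/2, and mean value is additive over game sums: m(G1 + G2) = m(G1) + m(G2).
Mean of G1 = (9 + (-11))/2 = -2/2 = -1
Mean of G2 = (6 + (4))/2 = 10/2 = 5
Mean of G1 + G2 = -1 + 5 = 4

4


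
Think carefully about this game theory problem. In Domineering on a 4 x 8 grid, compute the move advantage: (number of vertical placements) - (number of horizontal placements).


Board is 4 x 8 (rows x cols).
Left (vertical) placements: (rows-1) * cols = 3 * 8 = 24
Right (horizontal) placements: rows * (cols-1) = 4 * 7 = 28
Advantage = Left - Right = 24 - 28 = -4

-4


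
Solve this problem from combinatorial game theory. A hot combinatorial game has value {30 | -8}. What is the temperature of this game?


The game is {30 | -8}, a switch {a | b} with numbers a > b.
Cooling {a | b} by t gives {a - t | b + t}, which stops being hot when a - t = b + t, i.e. at t = (a - b)/2. So the temperature of a switch is (a - b)/2.
Temperature = (Left option - Right option) / 2
= (30 - (-8)) / 2
= 38 / 2
= 19

19


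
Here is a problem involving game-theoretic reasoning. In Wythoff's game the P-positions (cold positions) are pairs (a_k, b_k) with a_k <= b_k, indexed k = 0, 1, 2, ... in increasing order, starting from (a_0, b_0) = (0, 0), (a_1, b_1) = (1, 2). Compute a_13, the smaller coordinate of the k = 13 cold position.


By Wythoff's theorem, a_k = floor(k * phi) and b_k = floor(k * phi^2) = a_k + k, where phi = (1 + sqrt(5))/2 is the golden ratio.
phi = (1 + sqrt(5))/2 = 1.618034
k = 13
k * phi = 13 * 1.618034 = 21.034442
a_13 = floor(k * phi) = 21

21


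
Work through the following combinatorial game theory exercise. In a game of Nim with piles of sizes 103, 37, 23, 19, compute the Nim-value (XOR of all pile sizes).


We need the XOR (exclusive or) of all pile sizes.
After XOR-ing pile 1 (size 103): 0 XOR 103 = 103
After XOR-ing pile 2 (size 37): 103 XOR 37 = 66
After XOR-ing pile 3 (size 23): 66 XOR 23 = 85
After XOR-ing pile 4 (size 19): 85 XOR 19 = 70
The Nim-value of this position is 70.

70


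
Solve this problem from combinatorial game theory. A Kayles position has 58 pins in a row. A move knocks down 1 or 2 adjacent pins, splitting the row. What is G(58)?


Kayles: a move removes 1 or 2 adjacent pins from a contiguous row.
Removing pins from a row of k leaves two independent rows (a, b) with a + b = k - 1 (one pin) or a + b = k - 2 (two pins); an end removal gives a = 0.
By Sprague-Grundy, G(k) = mex{ G(a) XOR G(b) } over all these splits. G(0) = 0.
G(1): splits (0,0):0^0=0 -> mex({0}) = 1
G(2): splits (0,1):0^1=1 (0,0):0^0=0 -> mex({0, 1}) = 2
G(3): splits (0,2):0^2=2 (1,1):1^1=0 (0,1):0^1=1 -> mex({0, 1, 2}) = 3
G(4): splits (0,3):0^3=3 (1,2):1^2=3 (0,2):0^2=2 (1,1):1^1=0 -> mex({0, 2, 3}) = 1
G(5): splits (0,4):0^1=1 (1,3):1^3=2 (2,2):2^2=0 (0,3):0^3=3 (1,2):1^2=3 -> mex({0, 1, 2, 3}) = 4
G(6) = mex({0, 1, 2, 4}) = 3
G(7) = mex({0, 1, 3, 4, 5}) = 2
G(8) = mex({0, 2, 3, 5, 6}) = 1
G(9) = mex({0, 1, 2, 3, 6, 7}) = 4
G(10) = mex({0, 1, 3, 4, 5, 7}) = 2
G(11) = mex({0, 1, 2, 3, 4, 5}) = 6
G(12) = mex({0, 1, 2, 3, 5, 6, 7}) = 4
G(13) = mex({0, 2, 3, 4, 6, 7}) = 1
G(14) = mex({0, 1, 4, 5, 6, 7}) = 2
G(15) = mex({0, 1, 2, 3, 4, 5, 6}) = 7
G(16) = mex({0, 2, 3, 5, 6, 7}) = 1
G(17) = mex({0, 1, 2, 3, 5, 6, 7}) = 4
G(18) = mex({0, 1, 2, 4, 5, 6}) = 3
G(19) = mex({0, 1, 3, 4, 5, 7}) = 2
G(20) = mex({0, 2, 3, 4, 5, 6, 7}) = 1
G(21) = mex({0, 1, 2, 3, 5, 6, 7}) = 4
G(22) = mex({0, 1, 2, 3, 4, 5, 7}) = 6
G(23) = mex({0, 1, 2, 3, 4, 5, 6}) = 7
G(24) = mex({0, 1, 2, 3, 5, 6, 7}) = 4
G(25) = mex({0, 2, 3, 4, 6, 7}) = 1
G(26) = mex({0, 1, 3, 4, 5, 6, 7}) = 2
G(27) = mex({0, 1, 2, 3, 4, 5, 6, 7}) = 8
G(28) = mex({0, 1, 2, 3, 4, 6, 7, 8}) = 5
G(29) = mex({0, 1, 2, 3, 5, 6, 7, 8, 9}) = 4
G(30) = mex({0, 1, 2, 3, 4, 5, 6, 9, 10}) = 7
G(31) = mex({0, 1, 3, 4, 5, 7, 10, 11}) = 2
G(32) = mex({0, 2, 3, 4, 5, 6, 7, 9, 11}) = 1
G(33) = mex({0, 1, 2, 3, 4, 5, 6, 7, 9, 12}) = 8
G(34) = mex({0, 1, 2, 3, 4, 5, 7, 8, 11, 12}) = 6
G(35) = mex({0, 1, 2, 3, 4, 5, 6, 8, 9, 10, 11}) = 7
G(36) = mex({0, 1, 2, 3, 5, 6, 7, 9, 10}) = 4
G(37) = mex({0, 2, 3, 4, 6, 7, 9, 10, 11, 12}) = 1
G(38) = mex({0, 1, 3, 4, 5, 6, 7, 9, 10, 11, 12}) = 2
G(39) = mex({0, 1, 2, 4, 5, 6, 7, 9, 10, 12, 14}) = 3
G(40) = mex({0, 2, 3, 4, 6, 7, 11, 12, 14}) = 1
G(41) = mex({0, 1, 2, 3, 5, 6, 7, 9, 10, 11, 12}) = 4
G(42) = mex({0, 1, 2, 3, 4, 5, 6, 9, 10}) = 7
G(43) = mex({0, 1, 3, 4, 5, 7, 9, 10, 12, 15}) = 2
G(44) = mex({0, 2, 3, 4, 5, 6, 7, 9, 10, 12, 15}) = 1
G(45) = mex({0, 1, 2, 3, 4, 5, 6, 7, 9, 10, 12, 14}) = 8
G(46) = mex({0, 1, 3, 4, 5, 7, 8, 11, 12, 14}) = 2
G(47) = mex({0, 1, 2, 3, 4, 5, 6, 8, 9, 10, 11, 12}) = 7
G(48) = mex({0, 1, 2, 3, 5, 6, 7, 9, 10}) = 4
G(49) = mex({0, 2, 3, 4, 6, 7, 9, 10, 11, 12, 15}) = 1
G(50) = mex({0, 1, 4, 5, 6, 7, 9, 11, 12, 14, 15}) = 2
G(51) = mex({0, 1, 2, 3, 4, 5, 6, 7, 9, 12, 14, 15}) = 8
G(52) = mex({0, 2, 3, 4, 5, 6, 7, 8, 11, 12, 15}) = 1
G(53) = mex({0, 1, 2, 3, 5, 6, 7, 8, 9, 10, 11, 12}) = 4
G(54) = mex({0, 1, 2, 3, 4, 5, 6, 9, 10}) = 7
G(55) = mex({0, 1, 3, 4, 5, 7, 9, 10, 11, 12}) = 2
G(56) = mex({0, 2, 3, 4, 5, 6, 7, 9, 10, 11, 12, 13, 14}) = 1
G(57) = mex({0, 1, 2, 3, 5, 6, 7, 9, 10, 12, 13, 14, 15}) = 4
G(58) = mex({0, 1, 3, 4, 5, 7, 11, 12, 14, 15}) = 2
Therefore G(58) = 2.

2


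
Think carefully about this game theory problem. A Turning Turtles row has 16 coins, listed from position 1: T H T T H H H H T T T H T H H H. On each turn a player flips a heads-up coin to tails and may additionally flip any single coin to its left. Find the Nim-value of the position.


Coins: T H T T H H H H T T T H T H H H
Key fact: a single head at position k behaves exactly like a Nim heap of size k (turning it to T and optionally flipping a coin at j < k corresponds to moving the heap from k to j, or to 0), and heads combine as a disjunctive sum (two heads at the same place would cancel, matching j XOR j = 0). So the Nim-value is the XOR of the 1-indexed positions of the heads.
Face-up positions (1-indexed): [2, 5, 6, 7, 8, 12, 14, 15, 16]
XOR 0 with 2: 0 XOR 2 = 2
XOR 2 with 5: 2 XOR 5 = 7
XOR 7 with 6: 7 XOR 6 = 1
XOR 1 with 7: 1 XOR 7 = 6
XOR 6 with 8: 6 XOR 8 = 14
XOR 14 with 12: 14 XOR 12 = 2
XOR 2 with 14: 2 XOR 14 = 12
XOR 12 with 15: 12 XOR 15 = 3
XOR 3 with 16: 3 XOR 16 = 19
Nim-value = 19

19


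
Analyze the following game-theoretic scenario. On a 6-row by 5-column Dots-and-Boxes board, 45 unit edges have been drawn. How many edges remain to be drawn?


Grid: 6 x 5 boxes, i.e. 7 rows and 6 columns of dots.
Horizontal edges: (rows + 1) * cols = 7 * 5 = 35
Vertical edges: rows * (cols + 1) = 6 * 6 = 36
Total edges: 35 + 36 = 71
Edges drawn: 45
Remaining: 71 - 45 = 26

26


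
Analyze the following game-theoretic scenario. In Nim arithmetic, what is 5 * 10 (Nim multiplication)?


Nim multiplication is bilinear over XOR: (u XOR v) * w = (u*w) XOR (v*w).
So we split each operand into its bit components and XOR the pairwise Nim products.
5 = 1 + 4 (as XOR of powers of 2).
10 = 2 + 8 (as XOR of powers of 2).
Using the standard Nim-product table on single bits:
  2*2 = 3,   2*4 = 8,   2*8 = 12,
  4*4 = 6,   4*8 = 11,  8*8 = 13,
and  1*x = x (identity), k*l = l*k (commutative).
Pairwise Nim products:
  1 * 2 = 2
  1 * 8 = 8
  4 * 2 = 8
  4 * 8 = 11
XOR them: 2 XOR 8 XOR 8 XOR 11 = 9.
Result: 5 * 10 = 9 (in Nim).

9


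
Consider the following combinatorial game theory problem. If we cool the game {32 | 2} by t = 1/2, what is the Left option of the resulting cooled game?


Original game: {32 | 2} (a switch {a | b} with a > b).
Cooling by t (for t below the temperature (a - b)/2 = 15) taxes each move by t: {a | b} cooled by t is {a - t | b + t}.
Cooling amount: t = 1/2
Cooled Left option: 32 - 1/2 = 63/2
Cooled Right option: 2 + 1/2 = 5/2
Cooled game: {63/2 | 5/2}
Left option = 63/2

63/2


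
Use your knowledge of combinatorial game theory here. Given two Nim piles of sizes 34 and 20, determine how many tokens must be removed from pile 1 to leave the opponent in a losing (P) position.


Piles: 34 and 20
Current XOR: 34 XOR 20 = 54 (non-zero, so this is an N-position).
To make the XOR zero, we need to find a move that balances the piles.
For pile 1 (size 34): target = 34 XOR 54 = 20
We reduce pile 1 from 34 to 20.
Tokens removed: 34 - 20 = 14
Verification: 20 XOR 20 = 0

14


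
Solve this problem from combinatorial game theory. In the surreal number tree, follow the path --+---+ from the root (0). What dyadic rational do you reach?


Sign expansion: --+---+
Rule: track bounds (lo, hi), initially (-inf, +inf). On '+', the current value becomes lo and we move to the simplest number in (value, hi): value + 1 if hi = +inf, otherwise the midpoint (value + hi)/2. On '-', the current value becomes hi and we move to value - 1 if lo = -inf, otherwise the midpoint (lo + value)/2.
Start at 0.
Step 1: sign = -, move left. Bounds: (-inf, 0). Value = -1
Step 2: sign = -, move left. Bounds: (-inf, -1). Value = -2
Step 3: sign = +, move right. Bounds: (-2, -1). Value = -3/2
Step 4: sign = -, move left. Bounds: (-2, -3/2). Value = -7/4
Step 5: sign = -, move left. Bounds: (-2, -7/4). Value = -15/8
Step 6: sign = -, move left. Bounds: (-2, -15/8). Value = -31/16
Step 7: sign = +, move right. Bounds: (-31/16, -15/8). Value = -61/32
The surreal number with sign expansion --+---+ is -61/32.

-61/32


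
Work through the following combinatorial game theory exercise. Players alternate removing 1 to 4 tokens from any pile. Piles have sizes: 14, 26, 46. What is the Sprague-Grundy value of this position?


Subtraction set: {1, 2, 3, 4}
For this subtraction set, G(n) = n mod 5 (period = max + 1 = 5).
Pile 1 (size 14): G(14) = 14 mod 5 = 4
Pile 2 (size 26): G(26) = 26 mod 5 = 1
Pile 3 (size 46): G(46) = 46 mod 5 = 1
Total Grundy value = XOR of all: 4 XOR 1 XOR 1 = 4

4


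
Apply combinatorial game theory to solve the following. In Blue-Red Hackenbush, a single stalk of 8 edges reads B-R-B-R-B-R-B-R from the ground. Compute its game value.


Edges (from ground): B-R-B-R-B-R-B-R
By Berlekamp's sign-expansion rule, a Blue-Red Hackenbush stalk has the value of the surreal number whose sign sequence is the edge sequence with B -> + and R -> -.
Sign sequence: +-+-+-+-
Trace the sign expansion in the surreal number tree, starting from 0:
Edge 1: B (sign +) -> bounds (0, +inf), value = 1
Edge 2: R (sign -) -> bounds (0, 1), value = 1/2
Edge 3: B (sign +) -> bounds (1/2, 1), value = 3/4
Edge 4: R (sign -) -> bounds (1/2, 3/4), value = 5/8
Edge 5: B (sign +) -> bounds (5/8, 3/4), value = 11/16
Edge 6: R (sign -) -> bounds (5/8, 11/16), value = 21/32
Edge 7: B (sign +) -> bounds (21/32, 11/16), value = 43/64
Edge 8: R (sign -) -> bounds (21/32, 43/64), value = 85/128
Game value = 85/128

85/128


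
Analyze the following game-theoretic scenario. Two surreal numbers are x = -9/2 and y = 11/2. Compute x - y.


x = -9/2, y = 11/2
Converting to common denominator: 2
x = -9/2, y = 11/2
x - y = -9/2 - 11/2 = -10

-10


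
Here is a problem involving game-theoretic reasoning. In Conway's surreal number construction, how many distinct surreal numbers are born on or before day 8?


Day 0: {|} = 0 is born. Count = 1.
Day n: the number of surreal numbers born by day n is 2^(n+1) - 1.
By day 0: 2^1 - 1 = 1
By day 1: 2^2 - 1 = 3
By day 2: 2^3 - 1 = 7
By day 3: 2^4 - 1 = 15
By day 4: 2^5 - 1 = 31
By day 5: 2^6 - 1 = 63
By day 6: 2^7 - 1 = 127
By day 7: 2^8 - 1 = 255
By day 8: 2^9 - 1 = 511
By day 8: 511 surreal numbers.

511


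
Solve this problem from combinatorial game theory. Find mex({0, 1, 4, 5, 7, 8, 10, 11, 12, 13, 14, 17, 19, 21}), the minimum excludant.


Set = {0, 1, 4, 5, 7, 8, 10, 11, 12, 13, 14, 17, 19, 21}
0 is in the set.
1 is in the set.
2 is NOT in the set. This is the mex.
mex = 2

2


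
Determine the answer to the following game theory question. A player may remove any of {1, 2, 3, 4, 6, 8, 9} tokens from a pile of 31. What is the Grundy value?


The subtraction set is S = {1, 2, 3, 4, 6, 8, 9}.
G(k) = mex{ G(k - s) : s in S, s <= k }. We compute iteratively: G(0) = 0.
G(1) = mex({0}) = 1
G(2) = mex({0, 1}) = 2
G(3) = mex({0, 1, 2}) = 3
G(4) = mex({0, 1, 2, 3}) = 4
G(5) = mex({1, 2, 3, 4}) = 0
G(6) = mex({0, 2, 3, 4}) = 1
G(7) = mex({0, 1, 3, 4}) = 2
G(8) = mex({0, 1, 2, 4}) = 3
G(9) = mex({0, 1, 2, 3}) = 4
G(10) = mex({1, 2, 3, 4}) = 0
G(11) = mex({0, 2, 3, 4}) = 1
G(12) = mex({0, 1, 3, 4}) = 2
G(13) = mex({0, 1, 2, 4}) = 3
Observe that G(5)..G(13) = 0, 1, 2, 3, 4, 0, 1, 2, 3 repeats G(0)..G(8) = 0, 1, 2, 3, 4, 0, 1, 2, 3.
For k >= max(S) = 9, G(k) is determined by the previous 9 values G(k-9)..G(k-1); a window of 9 consecutive values has recurred shifted by 5, so by induction G(k + 5) = G(k) for all k >= 0: the sequence is periodic from the start with period 5.
One period: G(0..4) = 0, 1, 2, 3, 4.
31 mod 5 = 1, so G(31) = G(1) = 1.

1


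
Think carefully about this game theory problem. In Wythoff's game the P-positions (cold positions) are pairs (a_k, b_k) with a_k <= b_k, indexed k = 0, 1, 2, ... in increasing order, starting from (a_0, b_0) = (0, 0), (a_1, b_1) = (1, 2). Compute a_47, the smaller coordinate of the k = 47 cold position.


By Wythoff's theorem, a_k = floor(k * phi) and b_k = floor(k * phi^2) = a_k + k, where phi = (1 + sqrt(5))/2 is the golden ratio.
phi = (1 + sqrt(5))/2 = 1.618034
k = 47
k * phi = 47 * 1.618034 = 76.047597
a_47 = floor(k * phi) = 76

76


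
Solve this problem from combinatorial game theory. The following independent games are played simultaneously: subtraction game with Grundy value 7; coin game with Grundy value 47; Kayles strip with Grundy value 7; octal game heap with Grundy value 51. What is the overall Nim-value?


By the Sprague-Grundy theorem, the Grundy value of a sum of games is the XOR of individual Grundy values.
subtraction game: Grundy value = 7. Running XOR: 0 XOR 7 = 7
coin game: Grundy value = 47. Running XOR: 7 XOR 47 = 40
Kayles strip: Grundy value = 7. Running XOR: 40 XOR 7 = 47
octal game heap: Grundy value = 51. Running XOR: 47 XOR 51 = 28
The combined Grundy value is 28.

28


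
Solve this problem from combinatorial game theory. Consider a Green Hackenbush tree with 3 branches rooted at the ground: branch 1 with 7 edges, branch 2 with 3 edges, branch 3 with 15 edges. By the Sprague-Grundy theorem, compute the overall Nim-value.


The tree has 3 branches from the ground vertex.
In Green Hackenbush, the Nim-value of a simple path of length k is k.
Branch 1: length 7, Nim-value = 7
Branch 2: length 3, Nim-value = 3
Branch 3: length 15, Nim-value = 15
Total Nim-value = XOR of all branch values:
0 XOR 7 = 7
7 XOR 3 = 4
4 XOR 15 = 11
Nim-value of the tree = 11

11


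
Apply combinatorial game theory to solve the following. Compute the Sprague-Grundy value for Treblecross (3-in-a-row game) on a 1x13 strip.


Treblecross: place X on empty cells; 3-in-a-row wins.
Playing within two cells of an existing X lets the opponent win at once, so sensible play treats the cells i-2..i+2 around each X as dead. The player left with no safe cell loses, so this is a normal-play take-away game on strips of safe cells.
Placing X at cell i (0-indexed) of a strip of k safe cells leaves independent strips of sizes max(0, i-2) and max(0, k-i-3). Hence G(k) = mex{ G(max(0,i-2)) XOR G(max(0,k-i-3)) : 0 <= i < k }, with G(0) = 0.
G(1): splits (0,0):0^0=0 -> mex({0}) = 1
G(2): splits (0,0):0^0=0 -> mex({0}) = 1
G(3): splits (0,0):0^0=0 -> mex({0}) = 1
G(4): splits (0,1):0^1=1 (0,0):0^0=0 -> mex({0, 1}) = 2
G(5): splits (0,2):0^1=1 (0,1):0^1=1 (0,0):0^0=0 -> mex({0, 1}) = 2
G(6) = mex({1}) = 0
G(7) = mex({0, 1, 2}) = 3
G(8) = mex({0, 1, 2}) = 3
G(9) = mex({0, 2}) = 1
G(10) = mex({0, 2, 3}) = 1
G(11) = mex({0, 3}) = 1
G(12) = mex({1, 3}) = 0
G(13) = mex({0, 1, 2, 3}) = 4
Therefore G(13) = 4.

4


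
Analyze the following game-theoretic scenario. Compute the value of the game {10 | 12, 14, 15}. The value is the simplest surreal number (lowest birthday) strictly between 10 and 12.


Left options: {10}, max = 10
Right options: {12, 14, 15}, min = 12
All options are numbers and max(Left) < min(Right), so by the simplicity theorem the value is the simplest (earliest-born) number strictly between 10 and 12.
The only integer strictly between 10 and 12 is 11.
No non-integer in the interval can be simpler: if x is a non-integer in the interval, then floor(x) or ceil(x) also lies in the interval (the interval contains an integer), and both are proper prefixes of x's sign expansion, i.e. born earlier. So the game value is 11.
Game value = 11

11


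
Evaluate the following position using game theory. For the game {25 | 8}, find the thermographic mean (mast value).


Game = {25 | 8}, a switch {a | b} with numbers a > b.
Its thermograph has left wall a - t and right wall b + t, which meet at t = (a - b)/2, where both equal (a + b)/2. So the mast (mean value) is at (a + b)/2.
Mean = (25 + (8))/2 = 33/2 = 33/2

33/2


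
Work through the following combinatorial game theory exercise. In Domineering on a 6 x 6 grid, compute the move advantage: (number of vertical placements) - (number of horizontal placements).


Board is 6 x 6 (rows x cols).
Left (vertical) placements: (rows-1) * cols = 5 * 6 = 30
Right (horizontal) placements: rows * (cols-1) = 6 * 5 = 30
Advantage = Left - Right = 30 - 30 = 0

0


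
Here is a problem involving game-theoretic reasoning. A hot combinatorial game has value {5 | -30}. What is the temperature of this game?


The game is {5 | -30}, a switch {a | b} with numbers a > b.
Cooling {a | b} by t gives {a - t | b + t}, which stops being hot when a - t = b + t, i.e. at t = (a - b)/2. So the temperature of a switch is (a - b)/2.
Temperature = (Left option - Right option) / 2
= (5 - (-30)) / 2
= 35 / 2
= 35/2

35/2


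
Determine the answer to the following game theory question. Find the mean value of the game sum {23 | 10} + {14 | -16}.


G1 = {23 | 10}, G2 = {14 | -16}
Each is a switch {a | b} with numbers a > b; its mean value is (a + b)/2, and mean value is additive over game sums: m(G1 + G2) = m(G1) + m(G2).
Mean of G1 = (23 + (10))/2 = 33/2 = 33/2
Mean of G2 = (14 + (-16))/2 = -2/2 = -1
Mean of G1 + G2 = 33/2 + -1 = 31/2

31/2


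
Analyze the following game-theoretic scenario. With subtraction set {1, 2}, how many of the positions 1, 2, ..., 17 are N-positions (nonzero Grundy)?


Subtraction set S = {1, 2}, so G(n) = n mod 3.
G(n) = 0 when n is a multiple of 3.
Multiples of 3 in [1, 17]: 5
N-positions (nonzero Grundy) = 17 - 5 = 12

12


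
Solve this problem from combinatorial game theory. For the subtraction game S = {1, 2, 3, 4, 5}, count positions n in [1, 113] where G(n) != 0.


Subtraction set S = {1, 2, 3, 4, 5}, so G(n) = n mod 6.
G(n) = 0 when n is a multiple of 6.
Multiples of 6 in [1, 113]: 18
N-positions (nonzero Grundy) = 113 - 18 = 95

95


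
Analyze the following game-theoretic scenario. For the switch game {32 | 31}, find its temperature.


The game is {32 | 31}, a switch {a | b} with numbers a > b.
Cooling {a | b} by t gives {a - t | b + t}, which stops being hot when a - t = b + t, i.e. at t = (a - b)/2. So the temperature of a switch is (a - b)/2.
Temperature = (Left option - Right option) / 2
= (32 - (31)) / 2
= 1 / 2
= 1/2

1/2


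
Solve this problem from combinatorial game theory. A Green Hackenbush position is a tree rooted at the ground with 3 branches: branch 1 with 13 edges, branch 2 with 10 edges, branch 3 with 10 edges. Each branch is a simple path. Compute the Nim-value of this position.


The tree has 3 branches from the ground vertex.
In Green Hackenbush, the Nim-value of a simple path of length k is k.
Branch 1: length 13, Nim-value = 13
Branch 2: length 10, Nim-value = 10
Branch 3: length 10, Nim-value = 10
Total Nim-value = XOR of all branch values:
0 XOR 13 = 13
13 XOR 10 = 7
7 XOR 10 = 13
Nim-value of the tree = 13

13


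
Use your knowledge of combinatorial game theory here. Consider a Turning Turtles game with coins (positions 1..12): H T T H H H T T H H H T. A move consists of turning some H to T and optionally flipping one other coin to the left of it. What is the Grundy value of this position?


Coins: H T T H H H T T H H H T
Key fact: a single head at position k behaves exactly like a Nim heap of size k (turning it to T and optionally flipping a coin at j < k corresponds to moving the heap from k to j, or to 0), and heads combine as a disjunctive sum (two heads at the same place would cancel, matching j XOR j = 0). So the Nim-value is the XOR of the 1-indexed positions of the heads.
Face-up positions (1-indexed): [1, 4, 5, 6, 9, 10, 11]
XOR 0 with 1: 0 XOR 1 = 1
XOR 1 with 4: 1 XOR 4 = 5
XOR 5 with 5: 5 XOR 5 = 0
XOR 0 with 6: 0 XOR 6 = 6
XOR 6 with 9: 6 XOR 9 = 15
XOR 15 with 10: 15 XOR 10 = 5
XOR 5 with 11: 5 XOR 11 = 14
Nim-value = 14

14


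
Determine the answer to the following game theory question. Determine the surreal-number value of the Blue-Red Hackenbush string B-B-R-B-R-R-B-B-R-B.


Edges (from ground): B-B-R-B-R-R-B-B-R-B
By Berlekamp's sign-expansion rule, a Blue-Red Hackenbush stalk has the value of the surreal number whose sign sequence is the edge sequence with B -> + and R -> -.
Sign sequence: ++-+--++-+
Trace the sign expansion in the surreal number tree, starting from 0:
Edge 1: B (sign +) -> bounds (0, +inf), value = 1
Edge 2: B (sign +) -> bounds (1, +inf), value = 2
Edge 3: R (sign -) -> bounds (1, 2), value = 3/2
Edge 4: B (sign +) -> bounds (3/2, 2), value = 7/4
Edge 5: R (sign -) -> bounds (3/2, 7/4), value = 13/8
Edge 6: R (sign -) -> bounds (3/2, 13/8), value = 25/16
Edge 7: B (sign +) -> bounds (25/16, 13/8), value = 51/32
Edge 8: B (sign +) -> bounds (51/32, 13/8), value = 103/64
Edge 9: R (sign -) -> bounds (51/32, 103/64), value = 205/128
Edge 10: B (sign +) -> bounds (205/128, 103/64), value = 411/256
Game value = 411/256

411/256


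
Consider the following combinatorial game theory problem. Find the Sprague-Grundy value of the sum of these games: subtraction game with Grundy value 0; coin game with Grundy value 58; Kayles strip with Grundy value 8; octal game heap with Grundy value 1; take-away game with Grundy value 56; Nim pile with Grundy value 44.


By the Sprague-Grundy theorem, the Grundy value of a sum of games is the XOR of individual Grundy values.
subtraction game: Grundy value = 0. Running XOR: 0 XOR 0 = 0
coin game: Grundy value = 58. Running XOR: 0 XOR 58 = 58
Kayles strip: Grundy value = 8. Running XOR: 58 XOR 8 = 50
octal game heap: Grundy value = 1. Running XOR: 50 XOR 1 = 51
take-away game: Grundy value = 56. Running XOR: 51 XOR 56 = 11
Nim pile: Grundy value = 44. Running XOR: 11 XOR 44 = 39
The combined Grundy value is 39.

39


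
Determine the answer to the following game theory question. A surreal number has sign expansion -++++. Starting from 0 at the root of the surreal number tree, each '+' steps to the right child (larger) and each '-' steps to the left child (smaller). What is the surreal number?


Sign expansion: -++++
Rule: track bounds (lo, hi), initially (-inf, +inf). On '+', the current value becomes lo and we move to the simplest number in (value, hi): value + 1 if hi = +inf, otherwise the midpoint (value + hi)/2. On '-', the current value becomes hi and we move to value - 1 if lo = -inf, otherwise the midpoint (lo + value)/2.
Start at 0.
Step 1: sign = -, move left. Bounds: (-inf, 0). Value = -1
Step 2: sign = +, move right. Bounds: (-1, 0). Value = -1/2
Step 3: sign = +, move right. Bounds: (-1/2, 0). Value = -1/4
Step 4: sign = +, move right. Bounds: (-1/4, 0). Value = -1/8
Step 5: sign = +, move right. Bounds: (-1/8, 0). Value = -1/16
The surreal number with sign expansion -++++ is -1/16.

-1/16


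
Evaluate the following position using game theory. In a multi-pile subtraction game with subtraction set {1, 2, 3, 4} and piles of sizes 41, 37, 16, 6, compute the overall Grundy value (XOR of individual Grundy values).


Subtraction set: {1, 2, 3, 4}
For this subtraction set, G(n) = n mod 5 (period = max + 1 = 5).
Pile 1 (size 41): G(41) = 41 mod 5 = 1
Pile 2 (size 37): G(37) = 37 mod 5 = 2
Pile 3 (size 16): G(16) = 16 mod 5 = 1
Pile 4 (size 6): G(6) = 6 mod 5 = 1
Total Grundy value = XOR of all: 1 XOR 2 XOR 1 XOR 1 = 3

3


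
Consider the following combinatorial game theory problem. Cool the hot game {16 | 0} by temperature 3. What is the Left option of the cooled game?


Original game: {16 | 0} (a switch {a | b} with a > b).
Cooling by t (for t below the temperature (a - b)/2 = 8) taxes each move by t: {a | b} cooled by t is {a - t | b + t}.
Cooling amount: t = 3
Cooled Left option: 16 - 3 = 13
Cooled Right option: 0 + 3 = 3
Cooled game: {13 | 3}
Left option = 13

13


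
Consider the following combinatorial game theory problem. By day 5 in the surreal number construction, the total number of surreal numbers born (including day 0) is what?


Day 0: {|} = 0 is born. Count = 1.
Day n: the number of surreal numbers born by day n is 2^(n+1) - 1.
By day 0: 2^1 - 1 = 1
By day 1: 2^2 - 1 = 3
By day 2: 2^3 - 1 = 7
By day 3: 2^4 - 1 = 15
By day 4: 2^5 - 1 = 31
By day 5: 2^6 - 1 = 63
By day 5: 63 surreal numbers.

63


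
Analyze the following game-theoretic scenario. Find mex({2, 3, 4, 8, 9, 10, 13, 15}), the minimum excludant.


Set = {2, 3, 4, 8, 9, 10, 13, 15}
0 is NOT in the set. This is the mex.
mex = 0

0


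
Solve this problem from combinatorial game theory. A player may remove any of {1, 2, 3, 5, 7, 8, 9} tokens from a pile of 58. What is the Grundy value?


The subtraction set is S = {1, 2, 3, 5, 7, 8, 9}.
G(k) = mex{ G(k - s) : s in S, s <= k }. We compute iteratively: G(0) = 0.
G(1) = mex({0}) = 1
G(2) = mex({0, 1}) = 2
G(3) = mex({0, 1, 2}) = 3
G(4) = mex({1, 2, 3}) = 0
G(5) = mex({0, 2, 3}) = 1
G(6) = mex({0, 1, 3}) = 2
G(7) = mex({0, 1, 2}) = 3
G(8) = mex({0, 1, 2, 3}) = 4
G(9) = mex({0, 1, 2, 3, 4}) = 5
G(10) = mex({1, 2, 3, 4, 5}) = 0
G(11) = mex({0, 2, 3, 4, 5}) = 1
G(12) = mex({0, 1, 3, 5}) = 2
G(13) = mex({0, 1, 2, 4}) = 3
G(14) = mex({1, 2, 3, 5}) = 0
G(15) = mex({0, 2, 3, 4}) = 1
G(16) = mex({0, 1, 3, 4, 5}) = 2
G(17) = mex({0, 1, 2, 4, 5}) = 3
G(18) = mex({0, 1, 2, 3, 5}) = 4
Observe that G(10)..G(18) = 0, 1, 2, 3, 0, 1, 2, 3, 4 repeats G(0)..G(8) = 0, 1, 2, 3, 0, 1, 2, 3, 4.
For k >= max(S) = 9, G(k) is determined by the previous 9 values G(k-9)..G(k-1); a window of 9 consecutive values has recurred shifted by 10, so by induction G(k + 10) = G(k) for all k >= 0: the sequence is periodic from the start with period 10.
One period: G(0..9) = 0, 1, 2, 3, 0, 1, 2, 3, 4, 5.
58 mod 10 = 8, so G(58) = G(8) = 4.

4


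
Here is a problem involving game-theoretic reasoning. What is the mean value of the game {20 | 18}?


Game = {20 | 18}, a switch {a | b} with numbers a > b.
Its thermograph has left wall a - t and right wall b + t, which meet at t = (a - b)/2, where both equal (a + b)/2. So the mast (mean value) is at (a + b)/2.
Mean = (20 + (18))/2 = 38/2 = 19

19


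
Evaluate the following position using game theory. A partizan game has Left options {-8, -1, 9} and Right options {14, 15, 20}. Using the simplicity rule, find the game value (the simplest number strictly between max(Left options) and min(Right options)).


Left options: {-8, -1, 9}, max = 9
Right options: {14, 15, 20}, min = 14
All options are numbers and max(Left) < min(Right), so by the simplicity theorem the value is the simplest (earliest-born) number strictly between 9 and 14.
Integers 10 through 13 all lie strictly between 9 and 14.
Among integers, the simplest (lowest birthday = smallest |n|; 0 is born on day 0, +-n on day n) is 10.
No non-integer in the interval can be simpler: if x is a non-integer in the interval, then floor(x) or ceil(x) also lies in the interval (the interval contains an integer), and both are proper prefixes of x's sign expansion, i.e. born earlier. So the game value is 10.
Game value = 10

10


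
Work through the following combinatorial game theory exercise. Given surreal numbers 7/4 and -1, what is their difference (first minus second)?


x = 7/4, y = -1
Converting to common denominator: 4
x = 7/4, y = -4/4
x - y = 7/4 - -1 = 11/4

11/4


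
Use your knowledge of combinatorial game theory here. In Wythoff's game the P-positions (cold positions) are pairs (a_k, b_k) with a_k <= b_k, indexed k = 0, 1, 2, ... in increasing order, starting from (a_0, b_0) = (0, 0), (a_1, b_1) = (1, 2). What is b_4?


By Wythoff's theorem, a_k = floor(k * phi) and b_k = floor(k * phi^2) = a_k + k, where phi = (1 + sqrt(5))/2 is the golden ratio.
phi = (1 + sqrt(5))/2 = 1.618034
phi^2 = phi + 1 = 2.618034
k = 4
k * phi^2 = 4 * 2.618034 = 10.472136
b_4 = floor(k * phi^2) = 10 (check: a_4 + k = 6 + 4 = 10)

10


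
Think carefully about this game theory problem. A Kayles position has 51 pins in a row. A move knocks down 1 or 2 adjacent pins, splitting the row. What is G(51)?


Kayles: a move removes 1 or 2 adjacent pins from a contiguous row.
Removing pins from a row of k leaves two independent rows (a, b) with a + b = k - 1 (one pin) or a + b = k - 2 (two pins); an end removal gives a = 0.
By Sprague-Grundy, G(k) = mex{ G(a) XOR G(b) } over all these splits. G(0) = 0.
G(1): splits (0,0):0^0=0 -> mex({0}) = 1
G(2): splits (0,1):0^1=1 (0,0):0^0=0 -> mex({0, 1}) = 2
G(3): splits (0,2):0^2=2 (1,1):1^1=0 (0,1):0^1=1 -> mex({0, 1, 2}) = 3
G(4): splits (0,3):0^3=3 (1,2):1^2=3 (0,2):0^2=2 (1,1):1^1=0 -> mex({0, 2, 3}) = 1
G(5): splits (0,4):0^1=1 (1,3):1^3=2 (2,2):2^2=0 (0,3):0^3=3 (1,2):1^2=3 -> mex({0, 1, 2, 3}) = 4
G(6) = mex({0, 1, 2, 4}) = 3
G(7) = mex({0, 1, 3, 4, 5}) = 2
G(8) = mex({0, 2, 3, 5, 6}) = 1
G(9) = mex({0, 1, 2, 3, 6, 7}) = 4
G(10) = mex({0, 1, 3, 4, 5, 7}) = 2
G(11) = mex({0, 1, 2, 3, 4, 5}) = 6
G(12) = mex({0, 1, 2, 3, 5, 6, 7}) = 4
G(13) = mex({0, 2, 3, 4, 6, 7}) = 1
G(14) = mex({0, 1, 4, 5, 6, 7}) = 2
G(15) = mex({0, 1, 2, 3, 4, 5, 6}) = 7
G(16) = mex({0, 2, 3, 5, 6, 7}) = 1
G(17) = mex({0, 1, 2, 3, 5, 6, 7}) = 4
G(18) = mex({0, 1, 2, 4, 5, 6}) = 3
G(19) = mex({0, 1, 3, 4, 5, 7}) = 2
G(20) = mex({0, 2, 3, 4, 5, 6, 7}) = 1
G(21) = mex({0, 1, 2, 3, 5, 6, 7}) = 4
G(22) = mex({0, 1, 2, 3, 4, 5, 7}) = 6
G(23) = mex({0, 1, 2, 3, 4, 5, 6}) = 7
G(24) = mex({0, 1, 2, 3, 5, 6, 7}) = 4
G(25) = mex({0, 2, 3, 4, 6, 7}) = 1
G(26) = mex({0, 1, 3, 4, 5, 6, 7}) = 2
G(27) = mex({0, 1, 2, 3, 4, 5, 6, 7}) = 8
G(28) = mex({0, 1, 2, 3, 4, 6, 7, 8}) = 5
G(29) = mex({0, 1, 2, 3, 5, 6, 7, 8, 9}) = 4
G(30) = mex({0, 1, 2, 3, 4, 5, 6, 9, 10}) = 7
G(31) = mex({0, 1, 3, 4, 5, 7, 10, 11}) = 2
G(32) = mex({0, 2, 3, 4, 5, 6, 7, 9, 11}) = 1
G(33) = mex({0, 1, 2, 3, 4, 5, 6, 7, 9, 12}) = 8
G(34) = mex({0, 1, 2, 3, 4, 5, 7, 8, 11, 12}) = 6
G(35) = mex({0, 1, 2, 3, 4, 5, 6, 8, 9, 10, 11}) = 7
G(36) = mex({0, 1, 2, 3, 5, 6, 7, 9, 10}) = 4
G(37) = mex({0, 2, 3, 4, 6, 7, 9, 10, 11, 12}) = 1
G(38) = mex({0, 1, 3, 4, 5, 6, 7, 9, 10, 11, 12}) = 2
G(39) = mex({0, 1, 2, 4, 5, 6, 7, 9, 10, 12, 14}) = 3
G(40) = mex({0, 2, 3, 4, 6, 7, 11, 12, 14}) = 1
G(41) = mex({0, 1, 2, 3, 5, 6, 7, 9, 10, 11, 12}) = 4
G(42) = mex({0, 1, 2, 3, 4, 5, 6, 9, 10}) = 7
G(43) = mex({0, 1, 3, 4, 5, 7, 9, 10, 12, 15}) = 2
G(44) = mex({0, 2, 3, 4, 5, 6, 7, 9, 10, 12, 15}) = 1
G(45) = mex({0, 1, 2, 3, 4, 5, 6, 7, 9, 10, 12, 14}) = 8
G(46) = mex({0, 1, 3, 4, 5, 7, 8, 11, 12, 14}) = 2
G(47) = mex({0, 1, 2, 3, 4, 5, 6, 8, 9, 10, 11, 12}) = 7
G(48) = mex({0, 1, 2, 3, 5, 6, 7, 9, 10}) = 4
G(49) = mex({0, 2, 3, 4, 6, 7, 9, 10, 11, 12, 15}) = 1
G(50) = mex({0, 1, 4, 5, 6, 7, 9, 11, 12, 14, 15}) = 2
G(51) = mex({0, 1, 2, 3, 4, 5, 6, 7, 9, 12, 14, 15}) = 8
Therefore G(51) = 8.

8
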